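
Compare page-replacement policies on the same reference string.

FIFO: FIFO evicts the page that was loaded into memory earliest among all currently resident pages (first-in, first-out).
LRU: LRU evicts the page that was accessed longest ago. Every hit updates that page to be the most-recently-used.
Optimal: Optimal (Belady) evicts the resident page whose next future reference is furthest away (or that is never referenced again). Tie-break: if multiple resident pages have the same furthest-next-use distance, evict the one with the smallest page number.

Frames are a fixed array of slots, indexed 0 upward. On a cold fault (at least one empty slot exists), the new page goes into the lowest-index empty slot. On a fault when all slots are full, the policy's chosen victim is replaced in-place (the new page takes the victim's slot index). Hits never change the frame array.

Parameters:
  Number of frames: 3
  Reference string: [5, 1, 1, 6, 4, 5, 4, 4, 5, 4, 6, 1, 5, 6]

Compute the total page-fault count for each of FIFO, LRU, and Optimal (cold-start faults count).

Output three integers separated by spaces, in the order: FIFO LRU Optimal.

Answer: 7 7 5

Derivation:
--- FIFO ---
  step 0: ref 5 -> FAULT, frames=[5,-,-] (faults so far: 1)
  step 1: ref 1 -> FAULT, frames=[5,1,-] (faults so far: 2)
  step 2: ref 1 -> HIT, frames=[5,1,-] (faults so far: 2)
  step 3: ref 6 -> FAULT, frames=[5,1,6] (faults so far: 3)
  step 4: ref 4 -> FAULT, evict 5, frames=[4,1,6] (faults so far: 4)
  step 5: ref 5 -> FAULT, evict 1, frames=[4,5,6] (faults so far: 5)
  step 6: ref 4 -> HIT, frames=[4,5,6] (faults so far: 5)
  step 7: ref 4 -> HIT, frames=[4,5,6] (faults so far: 5)
  step 8: ref 5 -> HIT, frames=[4,5,6] (faults so far: 5)
  step 9: ref 4 -> HIT, frames=[4,5,6] (faults so far: 5)
  step 10: ref 6 -> HIT, frames=[4,5,6] (faults so far: 5)
  step 11: ref 1 -> FAULT, evict 6, frames=[4,5,1] (faults so far: 6)
  step 12: ref 5 -> HIT, frames=[4,5,1] (faults so far: 6)
  step 13: ref 6 -> FAULT, evict 4, frames=[6,5,1] (faults so far: 7)
  FIFO total faults: 7
--- LRU ---
  step 0: ref 5 -> FAULT, frames=[5,-,-] (faults so far: 1)
  step 1: ref 1 -> FAULT, frames=[5,1,-] (faults so far: 2)
  step 2: ref 1 -> HIT, frames=[5,1,-] (faults so far: 2)
  step 3: ref 6 -> FAULT, frames=[5,1,6] (faults so far: 3)
  step 4: ref 4 -> FAULT, evict 5, frames=[4,1,6] (faults so far: 4)
  step 5: ref 5 -> FAULT, evict 1, frames=[4,5,6] (faults so far: 5)
  step 6: ref 4 -> HIT, frames=[4,5,6] (faults so far: 5)
  step 7: ref 4 -> HIT, frames=[4,5,6] (faults so far: 5)
  step 8: ref 5 -> HIT, frames=[4,5,6] (faults so far: 5)
  step 9: ref 4 -> HIT, frames=[4,5,6] (faults so far: 5)
  step 10: ref 6 -> HIT, frames=[4,5,6] (faults so far: 5)
  step 11: ref 1 -> FAULT, evict 5, frames=[4,1,6] (faults so far: 6)
  step 12: ref 5 -> FAULT, evict 4, frames=[5,1,6] (faults so far: 7)
  step 13: ref 6 -> HIT, frames=[5,1,6] (faults so far: 7)
  LRU total faults: 7
--- Optimal ---
  step 0: ref 5 -> FAULT, frames=[5,-,-] (faults so far: 1)
  step 1: ref 1 -> FAULT, frames=[5,1,-] (faults so far: 2)
  step 2: ref 1 -> HIT, frames=[5,1,-] (faults so far: 2)
  step 3: ref 6 -> FAULT, frames=[5,1,6] (faults so far: 3)
  step 4: ref 4 -> FAULT, evict 1, frames=[5,4,6] (faults so far: 4)
  step 5: ref 5 -> HIT, frames=[5,4,6] (faults so far: 4)
  step 6: ref 4 -> HIT, frames=[5,4,6] (faults so far: 4)
  step 7: ref 4 -> HIT, frames=[5,4,6] (faults so far: 4)
  step 8: ref 5 -> HIT, frames=[5,4,6] (faults so far: 4)
  step 9: ref 4 -> HIT, frames=[5,4,6] (faults so far: 4)
  step 10: ref 6 -> HIT, frames=[5,4,6] (faults so far: 4)
  step 11: ref 1 -> FAULT, evict 4, frames=[5,1,6] (faults so far: 5)
  step 12: ref 5 -> HIT, frames=[5,1,6] (faults so far: 5)
  step 13: ref 6 -> HIT, frames=[5,1,6] (faults so far: 5)
  Optimal total faults: 5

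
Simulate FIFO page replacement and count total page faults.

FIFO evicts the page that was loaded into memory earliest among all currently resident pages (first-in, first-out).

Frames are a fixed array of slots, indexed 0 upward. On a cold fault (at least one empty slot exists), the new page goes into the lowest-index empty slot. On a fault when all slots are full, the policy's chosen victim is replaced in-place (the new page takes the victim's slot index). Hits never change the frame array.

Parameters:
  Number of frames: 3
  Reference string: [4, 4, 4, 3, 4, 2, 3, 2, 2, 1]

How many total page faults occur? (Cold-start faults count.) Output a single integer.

Step 0: ref 4 → FAULT, frames=[4,-,-]
Step 1: ref 4 → HIT, frames=[4,-,-]
Step 2: ref 4 → HIT, frames=[4,-,-]
Step 3: ref 3 → FAULT, frames=[4,3,-]
Step 4: ref 4 → HIT, frames=[4,3,-]
Step 5: ref 2 → FAULT, frames=[4,3,2]
Step 6: ref 3 → HIT, frames=[4,3,2]
Step 7: ref 2 → HIT, frames=[4,3,2]
Step 8: ref 2 → HIT, frames=[4,3,2]
Step 9: ref 1 → FAULT (evict 4), frames=[1,3,2]
Total faults: 4

Answer: 4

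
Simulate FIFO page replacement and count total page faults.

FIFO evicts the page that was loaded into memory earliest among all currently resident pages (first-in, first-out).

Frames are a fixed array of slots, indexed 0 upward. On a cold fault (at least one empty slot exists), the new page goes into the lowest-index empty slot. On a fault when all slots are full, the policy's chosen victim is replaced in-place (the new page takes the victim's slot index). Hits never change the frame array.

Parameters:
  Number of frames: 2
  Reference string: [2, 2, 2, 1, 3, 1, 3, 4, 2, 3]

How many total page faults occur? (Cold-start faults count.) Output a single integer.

Answer: 6

Derivation:
Step 0: ref 2 → FAULT, frames=[2,-]
Step 1: ref 2 → HIT, frames=[2,-]
Step 2: ref 2 → HIT, frames=[2,-]
Step 3: ref 1 → FAULT, frames=[2,1]
Step 4: ref 3 → FAULT (evict 2), frames=[3,1]
Step 5: ref 1 → HIT, frames=[3,1]
Step 6: ref 3 → HIT, frames=[3,1]
Step 7: ref 4 → FAULT (evict 1), frames=[3,4]
Step 8: ref 2 → FAULT (evict 3), frames=[2,4]
Step 9: ref 3 → FAULT (evict 4), frames=[2,3]
Total faults: 6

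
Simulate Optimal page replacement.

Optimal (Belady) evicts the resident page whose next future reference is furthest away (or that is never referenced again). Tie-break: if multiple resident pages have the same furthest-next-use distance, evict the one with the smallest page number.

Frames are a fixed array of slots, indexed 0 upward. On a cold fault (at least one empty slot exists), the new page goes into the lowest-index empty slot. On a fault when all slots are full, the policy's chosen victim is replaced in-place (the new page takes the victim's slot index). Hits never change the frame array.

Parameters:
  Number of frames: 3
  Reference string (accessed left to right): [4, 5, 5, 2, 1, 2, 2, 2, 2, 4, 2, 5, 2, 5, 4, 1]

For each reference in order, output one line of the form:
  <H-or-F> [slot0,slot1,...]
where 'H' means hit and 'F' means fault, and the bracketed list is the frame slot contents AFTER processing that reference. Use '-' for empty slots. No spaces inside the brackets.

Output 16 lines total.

F [4,-,-]
F [4,5,-]
H [4,5,-]
F [4,5,2]
F [4,1,2]
H [4,1,2]
H [4,1,2]
H [4,1,2]
H [4,1,2]
H [4,1,2]
H [4,1,2]
F [4,5,2]
H [4,5,2]
H [4,5,2]
H [4,5,2]
F [4,5,1]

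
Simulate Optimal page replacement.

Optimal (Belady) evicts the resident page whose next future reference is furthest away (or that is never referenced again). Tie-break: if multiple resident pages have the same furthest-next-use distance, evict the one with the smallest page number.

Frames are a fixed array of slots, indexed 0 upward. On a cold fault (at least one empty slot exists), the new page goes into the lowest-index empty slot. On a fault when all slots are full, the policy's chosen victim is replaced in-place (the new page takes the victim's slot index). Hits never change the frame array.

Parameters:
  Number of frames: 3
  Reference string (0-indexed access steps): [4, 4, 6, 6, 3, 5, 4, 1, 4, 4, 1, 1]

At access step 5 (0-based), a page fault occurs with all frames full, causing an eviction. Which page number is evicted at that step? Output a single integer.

Step 0: ref 4 -> FAULT, frames=[4,-,-]
Step 1: ref 4 -> HIT, frames=[4,-,-]
Step 2: ref 6 -> FAULT, frames=[4,6,-]
Step 3: ref 6 -> HIT, frames=[4,6,-]
Step 4: ref 3 -> FAULT, frames=[4,6,3]
Step 5: ref 5 -> FAULT, evict 3, frames=[4,6,5]
At step 5: evicted page 3

Answer: 3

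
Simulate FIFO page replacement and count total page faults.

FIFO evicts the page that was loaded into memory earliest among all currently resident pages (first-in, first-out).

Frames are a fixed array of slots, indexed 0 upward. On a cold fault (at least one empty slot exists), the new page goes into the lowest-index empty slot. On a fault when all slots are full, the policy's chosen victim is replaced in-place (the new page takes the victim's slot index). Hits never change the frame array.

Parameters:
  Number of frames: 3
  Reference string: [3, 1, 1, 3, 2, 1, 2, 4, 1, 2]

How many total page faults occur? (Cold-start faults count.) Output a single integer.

Answer: 4

Derivation:
Step 0: ref 3 → FAULT, frames=[3,-,-]
Step 1: ref 1 → FAULT, frames=[3,1,-]
Step 2: ref 1 → HIT, frames=[3,1,-]
Step 3: ref 3 → HIT, frames=[3,1,-]
Step 4: ref 2 → FAULT, frames=[3,1,2]
Step 5: ref 1 → HIT, frames=[3,1,2]
Step 6: ref 2 → HIT, frames=[3,1,2]
Step 7: ref 4 → FAULT (evict 3), frames=[4,1,2]
Step 8: ref 1 → HIT, frames=[4,1,2]
Step 9: ref 2 → HIT, frames=[4,1,2]
Total faults: 4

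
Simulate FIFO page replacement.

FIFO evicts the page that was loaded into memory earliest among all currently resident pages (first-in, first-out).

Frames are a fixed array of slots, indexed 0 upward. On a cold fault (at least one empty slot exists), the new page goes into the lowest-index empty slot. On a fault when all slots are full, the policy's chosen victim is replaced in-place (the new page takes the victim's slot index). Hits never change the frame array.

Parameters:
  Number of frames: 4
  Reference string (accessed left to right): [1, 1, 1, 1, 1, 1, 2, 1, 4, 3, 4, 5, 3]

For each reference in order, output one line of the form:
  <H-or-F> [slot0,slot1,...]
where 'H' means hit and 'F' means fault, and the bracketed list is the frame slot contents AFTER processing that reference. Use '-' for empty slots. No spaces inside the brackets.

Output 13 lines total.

F [1,-,-,-]
H [1,-,-,-]
H [1,-,-,-]
H [1,-,-,-]
H [1,-,-,-]
H [1,-,-,-]
F [1,2,-,-]
H [1,2,-,-]
F [1,2,4,-]
F [1,2,4,3]
H [1,2,4,3]
F [5,2,4,3]
H [5,2,4,3]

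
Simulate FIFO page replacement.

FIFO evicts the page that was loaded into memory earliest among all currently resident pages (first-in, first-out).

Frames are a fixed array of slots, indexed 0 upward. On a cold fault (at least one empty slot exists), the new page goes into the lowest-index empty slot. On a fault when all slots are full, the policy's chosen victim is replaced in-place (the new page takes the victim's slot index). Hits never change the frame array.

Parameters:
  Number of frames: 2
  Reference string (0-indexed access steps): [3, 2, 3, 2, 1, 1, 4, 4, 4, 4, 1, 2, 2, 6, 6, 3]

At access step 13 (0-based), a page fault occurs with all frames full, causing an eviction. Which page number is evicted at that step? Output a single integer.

Step 0: ref 3 -> FAULT, frames=[3,-]
Step 1: ref 2 -> FAULT, frames=[3,2]
Step 2: ref 3 -> HIT, frames=[3,2]
Step 3: ref 2 -> HIT, frames=[3,2]
Step 4: ref 1 -> FAULT, evict 3, frames=[1,2]
Step 5: ref 1 -> HIT, frames=[1,2]
Step 6: ref 4 -> FAULT, evict 2, frames=[1,4]
Step 7: ref 4 -> HIT, frames=[1,4]
Step 8: ref 4 -> HIT, frames=[1,4]
Step 9: ref 4 -> HIT, frames=[1,4]
Step 10: ref 1 -> HIT, frames=[1,4]
Step 11: ref 2 -> FAULT, evict 1, frames=[2,4]
Step 12: ref 2 -> HIT, frames=[2,4]
Step 13: ref 6 -> FAULT, evict 4, frames=[2,6]
At step 13: evicted page 4

Answer: 4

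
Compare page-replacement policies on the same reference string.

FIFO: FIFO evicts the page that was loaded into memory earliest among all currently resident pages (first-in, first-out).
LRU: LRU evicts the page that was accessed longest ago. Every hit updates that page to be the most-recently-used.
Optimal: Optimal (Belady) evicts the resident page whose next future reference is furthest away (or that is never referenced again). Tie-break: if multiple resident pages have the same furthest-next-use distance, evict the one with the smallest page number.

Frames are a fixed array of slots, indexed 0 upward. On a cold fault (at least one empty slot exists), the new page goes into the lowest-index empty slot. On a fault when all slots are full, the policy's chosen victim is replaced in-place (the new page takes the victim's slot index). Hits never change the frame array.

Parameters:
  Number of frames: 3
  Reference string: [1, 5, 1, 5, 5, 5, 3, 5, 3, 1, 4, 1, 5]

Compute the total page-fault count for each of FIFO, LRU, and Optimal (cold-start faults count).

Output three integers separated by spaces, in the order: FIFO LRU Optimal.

Answer: 6 5 4

Derivation:
--- FIFO ---
  step 0: ref 1 -> FAULT, frames=[1,-,-] (faults so far: 1)
  step 1: ref 5 -> FAULT, frames=[1,5,-] (faults so far: 2)
  step 2: ref 1 -> HIT, frames=[1,5,-] (faults so far: 2)
  step 3: ref 5 -> HIT, frames=[1,5,-] (faults so far: 2)
  step 4: ref 5 -> HIT, frames=[1,5,-] (faults so far: 2)
  step 5: ref 5 -> HIT, frames=[1,5,-] (faults so far: 2)
  step 6: ref 3 -> FAULT, frames=[1,5,3] (faults so far: 3)
  step 7: ref 5 -> HIT, frames=[1,5,3] (faults so far: 3)
  step 8: ref 3 -> HIT, frames=[1,5,3] (faults so far: 3)
  step 9: ref 1 -> HIT, frames=[1,5,3] (faults so far: 3)
  step 10: ref 4 -> FAULT, evict 1, frames=[4,5,3] (faults so far: 4)
  step 11: ref 1 -> FAULT, evict 5, frames=[4,1,3] (faults so far: 5)
  step 12: ref 5 -> FAULT, evict 3, frames=[4,1,5] (faults so far: 6)
  FIFO total faults: 6
--- LRU ---
  step 0: ref 1 -> FAULT, frames=[1,-,-] (faults so far: 1)
  step 1: ref 5 -> FAULT, frames=[1,5,-] (faults so far: 2)
  step 2: ref 1 -> HIT, frames=[1,5,-] (faults so far: 2)
  step 3: ref 5 -> HIT, frames=[1,5,-] (faults so far: 2)
  step 4: ref 5 -> HIT, frames=[1,5,-] (faults so far: 2)
  step 5: ref 5 -> HIT, frames=[1,5,-] (faults so far: 2)
  step 6: ref 3 -> FAULT, frames=[1,5,3] (faults so far: 3)
  step 7: ref 5 -> HIT, frames=[1,5,3] (faults so far: 3)
  step 8: ref 3 -> HIT, frames=[1,5,3] (faults so far: 3)
  step 9: ref 1 -> HIT, frames=[1,5,3] (faults so far: 3)
  step 10: ref 4 -> FAULT, evict 5, frames=[1,4,3] (faults so far: 4)
  step 11: ref 1 -> HIT, frames=[1,4,3] (faults so far: 4)
  step 12: ref 5 -> FAULT, evict 3, frames=[1,4,5] (faults so far: 5)
  LRU total faults: 5
--- Optimal ---
  step 0: ref 1 -> FAULT, frames=[1,-,-] (faults so far: 1)
  step 1: ref 5 -> FAULT, frames=[1,5,-] (faults so far: 2)
  step 2: ref 1 -> HIT, frames=[1,5,-] (faults so far: 2)
  step 3: ref 5 -> HIT, frames=[1,5,-] (faults so far: 2)
  step 4: ref 5 -> HIT, frames=[1,5,-] (faults so far: 2)
  step 5: ref 5 -> HIT, frames=[1,5,-] (faults so far: 2)
  step 6: ref 3 -> FAULT, frames=[1,5,3] (faults so far: 3)
  step 7: ref 5 -> HIT, frames=[1,5,3] (faults so far: 3)
  step 8: ref 3 -> HIT, frames=[1,5,3] (faults so far: 3)
  step 9: ref 1 -> HIT, frames=[1,5,3] (faults so far: 3)
  step 10: ref 4 -> FAULT, evict 3, frames=[1,5,4] (faults so far: 4)
  step 11: ref 1 -> HIT, frames=[1,5,4] (faults so far: 4)
  step 12: ref 5 -> HIT, frames=[1,5,4] (faults so far: 4)
  Optimal total faults: 4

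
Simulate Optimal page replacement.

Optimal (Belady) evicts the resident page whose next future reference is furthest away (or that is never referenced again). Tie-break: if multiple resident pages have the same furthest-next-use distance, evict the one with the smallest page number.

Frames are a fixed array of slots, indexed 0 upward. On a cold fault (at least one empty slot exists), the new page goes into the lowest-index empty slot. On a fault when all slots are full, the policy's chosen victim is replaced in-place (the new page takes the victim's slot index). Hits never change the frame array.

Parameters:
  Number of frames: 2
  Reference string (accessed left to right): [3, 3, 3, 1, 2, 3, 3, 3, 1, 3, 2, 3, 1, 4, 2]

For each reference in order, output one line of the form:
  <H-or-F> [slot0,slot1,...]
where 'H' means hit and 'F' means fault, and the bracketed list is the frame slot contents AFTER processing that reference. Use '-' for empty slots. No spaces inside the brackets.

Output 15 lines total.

F [3,-]
H [3,-]
H [3,-]
F [3,1]
F [3,2]
H [3,2]
H [3,2]
H [3,2]
F [3,1]
H [3,1]
F [3,2]
H [3,2]
F [1,2]
F [4,2]
H [4,2]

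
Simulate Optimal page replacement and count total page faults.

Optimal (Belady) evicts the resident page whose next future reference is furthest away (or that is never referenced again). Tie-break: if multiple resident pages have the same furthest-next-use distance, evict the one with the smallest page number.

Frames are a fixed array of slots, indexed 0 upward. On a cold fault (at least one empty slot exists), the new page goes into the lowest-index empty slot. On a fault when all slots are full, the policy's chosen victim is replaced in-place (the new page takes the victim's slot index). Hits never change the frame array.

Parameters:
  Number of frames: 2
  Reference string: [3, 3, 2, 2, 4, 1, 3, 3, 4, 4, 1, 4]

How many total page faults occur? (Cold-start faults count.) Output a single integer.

Answer: 5

Derivation:
Step 0: ref 3 → FAULT, frames=[3,-]
Step 1: ref 3 → HIT, frames=[3,-]
Step 2: ref 2 → FAULT, frames=[3,2]
Step 3: ref 2 → HIT, frames=[3,2]
Step 4: ref 4 → FAULT (evict 2), frames=[3,4]
Step 5: ref 1 → FAULT (evict 4), frames=[3,1]
Step 6: ref 3 → HIT, frames=[3,1]
Step 7: ref 3 → HIT, frames=[3,1]
Step 8: ref 4 → FAULT (evict 3), frames=[4,1]
Step 9: ref 4 → HIT, frames=[4,1]
Step 10: ref 1 → HIT, frames=[4,1]
Step 11: ref 4 → HIT, frames=[4,1]
Total faults: 5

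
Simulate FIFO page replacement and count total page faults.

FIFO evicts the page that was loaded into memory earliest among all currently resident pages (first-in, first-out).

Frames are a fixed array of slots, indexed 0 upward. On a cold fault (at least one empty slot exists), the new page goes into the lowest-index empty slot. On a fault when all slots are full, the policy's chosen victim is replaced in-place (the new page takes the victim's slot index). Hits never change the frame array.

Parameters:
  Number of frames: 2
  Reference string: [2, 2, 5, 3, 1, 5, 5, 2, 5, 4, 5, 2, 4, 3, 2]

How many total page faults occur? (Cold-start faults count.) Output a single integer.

Step 0: ref 2 → FAULT, frames=[2,-]
Step 1: ref 2 → HIT, frames=[2,-]
Step 2: ref 5 → FAULT, frames=[2,5]
Step 3: ref 3 → FAULT (evict 2), frames=[3,5]
Step 4: ref 1 → FAULT (evict 5), frames=[3,1]
Step 5: ref 5 → FAULT (evict 3), frames=[5,1]
Step 6: ref 5 → HIT, frames=[5,1]
Step 7: ref 2 → FAULT (evict 1), frames=[5,2]
Step 8: ref 5 → HIT, frames=[5,2]
Step 9: ref 4 → FAULT (evict 5), frames=[4,2]
Step 10: ref 5 → FAULT (evict 2), frames=[4,5]
Step 11: ref 2 → FAULT (evict 4), frames=[2,5]
Step 12: ref 4 → FAULT (evict 5), frames=[2,4]
Step 13: ref 3 → FAULT (evict 2), frames=[3,4]
Step 14: ref 2 → FAULT (evict 4), frames=[3,2]
Total faults: 12

Answer: 12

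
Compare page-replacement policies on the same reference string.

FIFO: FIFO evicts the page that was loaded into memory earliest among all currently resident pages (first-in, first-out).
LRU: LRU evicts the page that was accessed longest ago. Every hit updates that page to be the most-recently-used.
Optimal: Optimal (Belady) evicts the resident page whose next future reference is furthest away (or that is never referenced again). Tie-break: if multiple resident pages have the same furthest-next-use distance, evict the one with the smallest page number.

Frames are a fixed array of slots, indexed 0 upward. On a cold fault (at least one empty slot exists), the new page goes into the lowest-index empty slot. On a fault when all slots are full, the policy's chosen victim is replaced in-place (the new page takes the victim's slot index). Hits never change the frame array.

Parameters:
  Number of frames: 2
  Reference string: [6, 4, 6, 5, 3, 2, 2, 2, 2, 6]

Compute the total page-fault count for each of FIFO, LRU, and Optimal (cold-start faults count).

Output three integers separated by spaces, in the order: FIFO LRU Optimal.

Answer: 6 6 5

Derivation:
--- FIFO ---
  step 0: ref 6 -> FAULT, frames=[6,-] (faults so far: 1)
  step 1: ref 4 -> FAULT, frames=[6,4] (faults so far: 2)
  step 2: ref 6 -> HIT, frames=[6,4] (faults so far: 2)
  step 3: ref 5 -> FAULT, evict 6, frames=[5,4] (faults so far: 3)
  step 4: ref 3 -> FAULT, evict 4, frames=[5,3] (faults so far: 4)
  step 5: ref 2 -> FAULT, evict 5, frames=[2,3] (faults so far: 5)
  step 6: ref 2 -> HIT, frames=[2,3] (faults so far: 5)
  step 7: ref 2 -> HIT, frames=[2,3] (faults so far: 5)
  step 8: ref 2 -> HIT, frames=[2,3] (faults so far: 5)
  step 9: ref 6 -> FAULT, evict 3, frames=[2,6] (faults so far: 6)
  FIFO total faults: 6
--- LRU ---
  step 0: ref 6 -> FAULT, frames=[6,-] (faults so far: 1)
  step 1: ref 4 -> FAULT, frames=[6,4] (faults so far: 2)
  step 2: ref 6 -> HIT, frames=[6,4] (faults so far: 2)
  step 3: ref 5 -> FAULT, evict 4, frames=[6,5] (faults so far: 3)
  step 4: ref 3 -> FAULT, evict 6, frames=[3,5] (faults so far: 4)
  step 5: ref 2 -> FAULT, evict 5, frames=[3,2] (faults so far: 5)
  step 6: ref 2 -> HIT, frames=[3,2] (faults so far: 5)
  step 7: ref 2 -> HIT, frames=[3,2] (faults so far: 5)
  step 8: ref 2 -> HIT, frames=[3,2] (faults so far: 5)
  step 9: ref 6 -> FAULT, evict 3, frames=[6,2] (faults so far: 6)
  LRU total faults: 6
--- Optimal ---
  step 0: ref 6 -> FAULT, frames=[6,-] (faults so far: 1)
  step 1: ref 4 -> FAULT, frames=[6,4] (faults so far: 2)
  step 2: ref 6 -> HIT, frames=[6,4] (faults so far: 2)
  step 3: ref 5 -> FAULT, evict 4, frames=[6,5] (faults so far: 3)
  step 4: ref 3 -> FAULT, evict 5, frames=[6,3] (faults so far: 4)
  step 5: ref 2 -> FAULT, evict 3, frames=[6,2] (faults so far: 5)
  step 6: ref 2 -> HIT, frames=[6,2] (faults so far: 5)
  step 7: ref 2 -> HIT, frames=[6,2] (faults so far: 5)
  step 8: ref 2 -> HIT, frames=[6,2] (faults so far: 5)
  step 9: ref 6 -> HIT, frames=[6,2] (faults so far: 5)
  Optimal total faults: 5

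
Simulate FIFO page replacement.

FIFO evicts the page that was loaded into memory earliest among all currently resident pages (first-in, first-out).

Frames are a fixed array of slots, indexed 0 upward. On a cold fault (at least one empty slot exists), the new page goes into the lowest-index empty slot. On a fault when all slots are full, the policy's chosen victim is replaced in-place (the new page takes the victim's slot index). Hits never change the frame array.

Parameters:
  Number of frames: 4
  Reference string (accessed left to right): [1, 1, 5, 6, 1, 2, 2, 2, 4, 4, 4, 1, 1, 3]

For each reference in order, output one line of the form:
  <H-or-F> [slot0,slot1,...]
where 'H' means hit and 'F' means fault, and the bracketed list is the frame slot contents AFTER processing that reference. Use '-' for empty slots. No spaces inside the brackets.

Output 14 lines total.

F [1,-,-,-]
H [1,-,-,-]
F [1,5,-,-]
F [1,5,6,-]
H [1,5,6,-]
F [1,5,6,2]
H [1,5,6,2]
H [1,5,6,2]
F [4,5,6,2]
H [4,5,6,2]
H [4,5,6,2]
F [4,1,6,2]
H [4,1,6,2]
F [4,1,3,2]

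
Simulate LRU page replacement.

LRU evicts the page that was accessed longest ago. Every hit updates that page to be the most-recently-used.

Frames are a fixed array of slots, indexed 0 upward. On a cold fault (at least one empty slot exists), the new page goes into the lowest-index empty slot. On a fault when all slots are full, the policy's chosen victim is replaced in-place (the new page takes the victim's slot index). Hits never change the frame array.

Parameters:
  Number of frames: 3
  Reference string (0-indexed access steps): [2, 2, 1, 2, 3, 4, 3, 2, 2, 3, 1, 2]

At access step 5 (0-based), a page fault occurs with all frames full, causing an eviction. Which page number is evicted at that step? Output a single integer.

Step 0: ref 2 -> FAULT, frames=[2,-,-]
Step 1: ref 2 -> HIT, frames=[2,-,-]
Step 2: ref 1 -> FAULT, frames=[2,1,-]
Step 3: ref 2 -> HIT, frames=[2,1,-]
Step 4: ref 3 -> FAULT, frames=[2,1,3]
Step 5: ref 4 -> FAULT, evict 1, frames=[2,4,3]
At step 5: evicted page 1

Answer: 1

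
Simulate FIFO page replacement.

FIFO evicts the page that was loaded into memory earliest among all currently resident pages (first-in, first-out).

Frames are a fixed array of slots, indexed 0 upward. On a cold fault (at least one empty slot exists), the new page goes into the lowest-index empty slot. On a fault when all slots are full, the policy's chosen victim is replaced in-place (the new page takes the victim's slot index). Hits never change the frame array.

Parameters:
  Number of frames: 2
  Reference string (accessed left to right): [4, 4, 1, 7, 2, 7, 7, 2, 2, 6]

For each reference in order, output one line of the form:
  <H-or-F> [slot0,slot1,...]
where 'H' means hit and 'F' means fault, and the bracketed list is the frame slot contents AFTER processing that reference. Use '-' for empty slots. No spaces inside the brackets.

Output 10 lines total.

F [4,-]
H [4,-]
F [4,1]
F [7,1]
F [7,2]
H [7,2]
H [7,2]
H [7,2]
H [7,2]
F [6,2]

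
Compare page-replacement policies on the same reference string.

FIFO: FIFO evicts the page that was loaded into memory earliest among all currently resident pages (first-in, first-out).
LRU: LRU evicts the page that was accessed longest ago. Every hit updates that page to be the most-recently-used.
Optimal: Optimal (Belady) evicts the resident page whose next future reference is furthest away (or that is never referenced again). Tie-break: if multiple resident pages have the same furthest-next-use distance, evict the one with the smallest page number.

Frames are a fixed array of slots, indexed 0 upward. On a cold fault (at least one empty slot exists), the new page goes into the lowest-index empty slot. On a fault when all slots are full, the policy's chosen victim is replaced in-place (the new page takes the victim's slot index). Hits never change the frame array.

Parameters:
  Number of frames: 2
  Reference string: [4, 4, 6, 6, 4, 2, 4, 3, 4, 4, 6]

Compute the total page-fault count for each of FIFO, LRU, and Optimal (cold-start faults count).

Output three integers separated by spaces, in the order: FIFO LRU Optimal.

--- FIFO ---
  step 0: ref 4 -> FAULT, frames=[4,-] (faults so far: 1)
  step 1: ref 4 -> HIT, frames=[4,-] (faults so far: 1)
  step 2: ref 6 -> FAULT, frames=[4,6] (faults so far: 2)
  step 3: ref 6 -> HIT, frames=[4,6] (faults so far: 2)
  step 4: ref 4 -> HIT, frames=[4,6] (faults so far: 2)
  step 5: ref 2 -> FAULT, evict 4, frames=[2,6] (faults so far: 3)
  step 6: ref 4 -> FAULT, evict 6, frames=[2,4] (faults so far: 4)
  step 7: ref 3 -> FAULT, evict 2, frames=[3,4] (faults so far: 5)
  step 8: ref 4 -> HIT, frames=[3,4] (faults so far: 5)
  step 9: ref 4 -> HIT, frames=[3,4] (faults so far: 5)
  step 10: ref 6 -> FAULT, evict 4, frames=[3,6] (faults so far: 6)
  FIFO total faults: 6
--- LRU ---
  step 0: ref 4 -> FAULT, frames=[4,-] (faults so far: 1)
  step 1: ref 4 -> HIT, frames=[4,-] (faults so far: 1)
  step 2: ref 6 -> FAULT, frames=[4,6] (faults so far: 2)
  step 3: ref 6 -> HIT, frames=[4,6] (faults so far: 2)
  step 4: ref 4 -> HIT, frames=[4,6] (faults so far: 2)
  step 5: ref 2 -> FAULT, evict 6, frames=[4,2] (faults so far: 3)
  step 6: ref 4 -> HIT, frames=[4,2] (faults so far: 3)
  step 7: ref 3 -> FAULT, evict 2, frames=[4,3] (faults so far: 4)
  step 8: ref 4 -> HIT, frames=[4,3] (faults so far: 4)
  step 9: ref 4 -> HIT, frames=[4,3] (faults so far: 4)
  step 10: ref 6 -> FAULT, evict 3, frames=[4,6] (faults so far: 5)
  LRU total faults: 5
--- Optimal ---
  step 0: ref 4 -> FAULT, frames=[4,-] (faults so far: 1)
  step 1: ref 4 -> HIT, frames=[4,-] (faults so far: 1)
  step 2: ref 6 -> FAULT, frames=[4,6] (faults so far: 2)
  step 3: ref 6 -> HIT, frames=[4,6] (faults so far: 2)
  step 4: ref 4 -> HIT, frames=[4,6] (faults so far: 2)
  step 5: ref 2 -> FAULT, evict 6, frames=[4,2] (faults so far: 3)
  step 6: ref 4 -> HIT, frames=[4,2] (faults so far: 3)
  step 7: ref 3 -> FAULT, evict 2, frames=[4,3] (faults so far: 4)
  step 8: ref 4 -> HIT, frames=[4,3] (faults so far: 4)
  step 9: ref 4 -> HIT, frames=[4,3] (faults so far: 4)
  step 10: ref 6 -> FAULT, evict 3, frames=[4,6] (faults so far: 5)
  Optimal total faults: 5

Answer: 6 5 5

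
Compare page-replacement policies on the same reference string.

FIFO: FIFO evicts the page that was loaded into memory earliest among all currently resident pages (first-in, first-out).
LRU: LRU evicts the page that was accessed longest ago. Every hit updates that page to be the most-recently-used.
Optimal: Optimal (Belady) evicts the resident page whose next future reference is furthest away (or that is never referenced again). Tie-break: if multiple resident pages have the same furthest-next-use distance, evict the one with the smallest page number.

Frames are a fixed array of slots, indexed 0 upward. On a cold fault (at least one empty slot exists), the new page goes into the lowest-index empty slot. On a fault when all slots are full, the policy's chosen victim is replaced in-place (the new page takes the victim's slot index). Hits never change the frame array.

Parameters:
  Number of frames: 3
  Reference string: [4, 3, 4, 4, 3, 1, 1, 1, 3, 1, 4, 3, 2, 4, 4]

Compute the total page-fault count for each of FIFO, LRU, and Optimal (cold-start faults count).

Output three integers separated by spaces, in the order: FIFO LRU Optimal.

--- FIFO ---
  step 0: ref 4 -> FAULT, frames=[4,-,-] (faults so far: 1)
  step 1: ref 3 -> FAULT, frames=[4,3,-] (faults so far: 2)
  step 2: ref 4 -> HIT, frames=[4,3,-] (faults so far: 2)
  step 3: ref 4 -> HIT, frames=[4,3,-] (faults so far: 2)
  step 4: ref 3 -> HIT, frames=[4,3,-] (faults so far: 2)
  step 5: ref 1 -> FAULT, frames=[4,3,1] (faults so far: 3)
  step 6: ref 1 -> HIT, frames=[4,3,1] (faults so far: 3)
  step 7: ref 1 -> HIT, frames=[4,3,1] (faults so far: 3)
  step 8: ref 3 -> HIT, frames=[4,3,1] (faults so far: 3)
  step 9: ref 1 -> HIT, frames=[4,3,1] (faults so far: 3)
  step 10: ref 4 -> HIT, frames=[4,3,1] (faults so far: 3)
  step 11: ref 3 -> HIT, frames=[4,3,1] (faults so far: 3)
  step 12: ref 2 -> FAULT, evict 4, frames=[2,3,1] (faults so far: 4)
  step 13: ref 4 -> FAULT, evict 3, frames=[2,4,1] (faults so far: 5)
  step 14: ref 4 -> HIT, frames=[2,4,1] (faults so far: 5)
  FIFO total faults: 5
--- LRU ---
  step 0: ref 4 -> FAULT, frames=[4,-,-] (faults so far: 1)
  step 1: ref 3 -> FAULT, frames=[4,3,-] (faults so far: 2)
  step 2: ref 4 -> HIT, frames=[4,3,-] (faults so far: 2)
  step 3: ref 4 -> HIT, frames=[4,3,-] (faults so far: 2)
  step 4: ref 3 -> HIT, frames=[4,3,-] (faults so far: 2)
  step 5: ref 1 -> FAULT, frames=[4,3,1] (faults so far: 3)
  step 6: ref 1 -> HIT, frames=[4,3,1] (faults so far: 3)
  step 7: ref 1 -> HIT, frames=[4,3,1] (faults so far: 3)
  step 8: ref 3 -> HIT, frames=[4,3,1] (faults so far: 3)
  step 9: ref 1 -> HIT, frames=[4,3,1] (faults so far: 3)
  step 10: ref 4 -> HIT, frames=[4,3,1] (faults so far: 3)
  step 11: ref 3 -> HIT, frames=[4,3,1] (faults so far: 3)
  step 12: ref 2 -> FAULT, evict 1, frames=[4,3,2] (faults so far: 4)
  step 13: ref 4 -> HIT, frames=[4,3,2] (faults so far: 4)
  step 14: ref 4 -> HIT, frames=[4,3,2] (faults so far: 4)
  LRU total faults: 4
--- Optimal ---
  step 0: ref 4 -> FAULT, frames=[4,-,-] (faults so far: 1)
  step 1: ref 3 -> FAULT, frames=[4,3,-] (faults so far: 2)
  step 2: ref 4 -> HIT, frames=[4,3,-] (faults so far: 2)
  step 3: ref 4 -> HIT, frames=[4,3,-] (faults so far: 2)
  step 4: ref 3 -> HIT, frames=[4,3,-] (faults so far: 2)
  step 5: ref 1 -> FAULT, frames=[4,3,1] (faults so far: 3)
  step 6: ref 1 -> HIT, frames=[4,3,1] (faults so far: 3)
  step 7: ref 1 -> HIT, frames=[4,3,1] (faults so far: 3)
  step 8: ref 3 -> HIT, frames=[4,3,1] (faults so far: 3)
  step 9: ref 1 -> HIT, frames=[4,3,1] (faults so far: 3)
  step 10: ref 4 -> HIT, frames=[4,3,1] (faults so far: 3)
  step 11: ref 3 -> HIT, frames=[4,3,1] (faults so far: 3)
  step 12: ref 2 -> FAULT, evict 1, frames=[4,3,2] (faults so far: 4)
  step 13: ref 4 -> HIT, frames=[4,3,2] (faults so far: 4)
  step 14: ref 4 -> HIT, frames=[4,3,2] (faults so far: 4)
  Optimal total faults: 4

Answer: 5 4 4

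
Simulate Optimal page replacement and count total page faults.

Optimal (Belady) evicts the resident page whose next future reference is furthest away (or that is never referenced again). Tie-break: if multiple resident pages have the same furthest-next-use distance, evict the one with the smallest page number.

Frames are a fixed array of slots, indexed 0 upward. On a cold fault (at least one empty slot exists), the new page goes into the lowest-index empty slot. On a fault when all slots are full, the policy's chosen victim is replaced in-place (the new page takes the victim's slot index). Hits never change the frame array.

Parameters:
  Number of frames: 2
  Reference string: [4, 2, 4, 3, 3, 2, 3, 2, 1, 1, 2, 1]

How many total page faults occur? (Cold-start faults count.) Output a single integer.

Step 0: ref 4 → FAULT, frames=[4,-]
Step 1: ref 2 → FAULT, frames=[4,2]
Step 2: ref 4 → HIT, frames=[4,2]
Step 3: ref 3 → FAULT (evict 4), frames=[3,2]
Step 4: ref 3 → HIT, frames=[3,2]
Step 5: ref 2 → HIT, frames=[3,2]
Step 6: ref 3 → HIT, frames=[3,2]
Step 7: ref 2 → HIT, frames=[3,2]
Step 8: ref 1 → FAULT (evict 3), frames=[1,2]
Step 9: ref 1 → HIT, frames=[1,2]
Step 10: ref 2 → HIT, frames=[1,2]
Step 11: ref 1 → HIT, frames=[1,2]
Total faults: 4

Answer: 4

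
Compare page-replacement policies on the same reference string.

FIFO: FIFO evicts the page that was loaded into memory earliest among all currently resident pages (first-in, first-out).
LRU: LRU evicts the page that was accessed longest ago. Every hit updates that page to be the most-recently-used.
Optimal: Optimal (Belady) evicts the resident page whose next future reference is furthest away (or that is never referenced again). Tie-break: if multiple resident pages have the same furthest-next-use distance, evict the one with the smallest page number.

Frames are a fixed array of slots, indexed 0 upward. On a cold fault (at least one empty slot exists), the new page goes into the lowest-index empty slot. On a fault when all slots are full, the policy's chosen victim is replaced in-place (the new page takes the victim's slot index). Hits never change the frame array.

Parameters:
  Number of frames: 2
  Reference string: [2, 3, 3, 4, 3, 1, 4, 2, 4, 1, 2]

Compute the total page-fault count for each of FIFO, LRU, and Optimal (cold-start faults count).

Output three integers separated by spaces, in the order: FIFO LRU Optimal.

Answer: 8 8 6

Derivation:
--- FIFO ---
  step 0: ref 2 -> FAULT, frames=[2,-] (faults so far: 1)
  step 1: ref 3 -> FAULT, frames=[2,3] (faults so far: 2)
  step 2: ref 3 -> HIT, frames=[2,3] (faults so far: 2)
  step 3: ref 4 -> FAULT, evict 2, frames=[4,3] (faults so far: 3)
  step 4: ref 3 -> HIT, frames=[4,3] (faults so far: 3)
  step 5: ref 1 -> FAULT, evict 3, frames=[4,1] (faults so far: 4)
  step 6: ref 4 -> HIT, frames=[4,1] (faults so far: 4)
  step 7: ref 2 -> FAULT, evict 4, frames=[2,1] (faults so far: 5)
  step 8: ref 4 -> FAULT, evict 1, frames=[2,4] (faults so far: 6)
  step 9: ref 1 -> FAULT, evict 2, frames=[1,4] (faults so far: 7)
  step 10: ref 2 -> FAULT, evict 4, frames=[1,2] (faults so far: 8)
  FIFO total faults: 8
--- LRU ---
  step 0: ref 2 -> FAULT, frames=[2,-] (faults so far: 1)
  step 1: ref 3 -> FAULT, frames=[2,3] (faults so far: 2)
  step 2: ref 3 -> HIT, frames=[2,3] (faults so far: 2)
  step 3: ref 4 -> FAULT, evict 2, frames=[4,3] (faults so far: 3)
  step 4: ref 3 -> HIT, frames=[4,3] (faults so far: 3)
  step 5: ref 1 -> FAULT, evict 4, frames=[1,3] (faults so far: 4)
  step 6: ref 4 -> FAULT, evict 3, frames=[1,4] (faults so far: 5)
  step 7: ref 2 -> FAULT, evict 1, frames=[2,4] (faults so far: 6)
  step 8: ref 4 -> HIT, frames=[2,4] (faults so far: 6)
  step 9: ref 1 -> FAULT, evict 2, frames=[1,4] (faults so far: 7)
  step 10: ref 2 -> FAULT, evict 4, frames=[1,2] (faults so far: 8)
  LRU total faults: 8
--- Optimal ---
  step 0: ref 2 -> FAULT, frames=[2,-] (faults so far: 1)
  step 1: ref 3 -> FAULT, frames=[2,3] (faults so far: 2)
  step 2: ref 3 -> HIT, frames=[2,3] (faults so far: 2)
  step 3: ref 4 -> FAULT, evict 2, frames=[4,3] (faults so far: 3)
  step 4: ref 3 -> HIT, frames=[4,3] (faults so far: 3)
  step 5: ref 1 -> FAULT, evict 3, frames=[4,1] (faults so far: 4)
  step 6: ref 4 -> HIT, frames=[4,1] (faults so far: 4)
  step 7: ref 2 -> FAULT, evict 1, frames=[4,2] (faults so far: 5)
  step 8: ref 4 -> HIT, frames=[4,2] (faults so far: 5)
  step 9: ref 1 -> FAULT, evict 4, frames=[1,2] (faults so far: 6)
  step 10: ref 2 -> HIT, frames=[1,2] (faults so far: 6)
  Optimal total faults: 6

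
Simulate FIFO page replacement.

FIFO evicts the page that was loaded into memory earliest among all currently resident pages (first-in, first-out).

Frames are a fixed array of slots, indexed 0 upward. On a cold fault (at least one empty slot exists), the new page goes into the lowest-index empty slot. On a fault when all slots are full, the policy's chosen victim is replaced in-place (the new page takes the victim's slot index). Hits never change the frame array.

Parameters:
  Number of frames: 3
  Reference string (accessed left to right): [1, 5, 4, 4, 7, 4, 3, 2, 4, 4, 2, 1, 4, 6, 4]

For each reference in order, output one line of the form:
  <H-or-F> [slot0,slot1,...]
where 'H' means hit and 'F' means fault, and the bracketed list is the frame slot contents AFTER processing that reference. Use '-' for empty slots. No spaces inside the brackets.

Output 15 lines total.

F [1,-,-]
F [1,5,-]
F [1,5,4]
H [1,5,4]
F [7,5,4]
H [7,5,4]
F [7,3,4]
F [7,3,2]
F [4,3,2]
H [4,3,2]
H [4,3,2]
F [4,1,2]
H [4,1,2]
F [4,1,6]
H [4,1,6]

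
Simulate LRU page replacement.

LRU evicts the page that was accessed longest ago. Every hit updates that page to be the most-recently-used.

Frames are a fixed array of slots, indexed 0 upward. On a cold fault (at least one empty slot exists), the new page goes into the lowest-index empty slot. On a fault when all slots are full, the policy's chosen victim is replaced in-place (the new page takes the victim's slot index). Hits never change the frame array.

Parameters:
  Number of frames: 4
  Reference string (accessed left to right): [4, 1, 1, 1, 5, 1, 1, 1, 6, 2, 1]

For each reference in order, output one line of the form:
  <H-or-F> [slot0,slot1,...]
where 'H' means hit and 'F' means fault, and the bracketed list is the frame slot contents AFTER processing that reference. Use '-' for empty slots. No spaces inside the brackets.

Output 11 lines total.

F [4,-,-,-]
F [4,1,-,-]
H [4,1,-,-]
H [4,1,-,-]
F [4,1,5,-]
H [4,1,5,-]
H [4,1,5,-]
H [4,1,5,-]
F [4,1,5,6]
F [2,1,5,6]
H [2,1,5,6]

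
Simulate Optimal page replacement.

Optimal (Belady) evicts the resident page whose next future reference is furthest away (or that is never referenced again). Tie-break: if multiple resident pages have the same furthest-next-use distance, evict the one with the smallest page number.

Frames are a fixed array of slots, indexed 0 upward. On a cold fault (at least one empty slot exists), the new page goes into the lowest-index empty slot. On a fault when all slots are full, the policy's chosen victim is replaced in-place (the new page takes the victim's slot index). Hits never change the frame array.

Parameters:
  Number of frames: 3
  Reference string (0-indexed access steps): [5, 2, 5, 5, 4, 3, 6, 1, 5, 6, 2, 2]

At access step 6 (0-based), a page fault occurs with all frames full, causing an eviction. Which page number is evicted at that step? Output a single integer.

Answer: 3

Derivation:
Step 0: ref 5 -> FAULT, frames=[5,-,-]
Step 1: ref 2 -> FAULT, frames=[5,2,-]
Step 2: ref 5 -> HIT, frames=[5,2,-]
Step 3: ref 5 -> HIT, frames=[5,2,-]
Step 4: ref 4 -> FAULT, frames=[5,2,4]
Step 5: ref 3 -> FAULT, evict 4, frames=[5,2,3]
Step 6: ref 6 -> FAULT, evict 3, frames=[5,2,6]
At step 6: evicted page 3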